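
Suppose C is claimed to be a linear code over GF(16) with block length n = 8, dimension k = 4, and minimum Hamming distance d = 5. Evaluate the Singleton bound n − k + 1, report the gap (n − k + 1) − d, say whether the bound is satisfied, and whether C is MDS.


Singleton RHS = n − k + 1 = 5, slack = 0, bound satisfied, MDS.

Singleton bound: d ≤ n − k + 1.
Here n = 8, k = 4, so n − k + 1 = 5.
Given d = 5, check d ≤ 5: YES.
Slack = (n − k + 1) − d = 0.
The code is MDS (slack = 0).
Description: the claimed parameters are [8, 4, 5]_16; such a code would be MDS (meets Singleton bound).


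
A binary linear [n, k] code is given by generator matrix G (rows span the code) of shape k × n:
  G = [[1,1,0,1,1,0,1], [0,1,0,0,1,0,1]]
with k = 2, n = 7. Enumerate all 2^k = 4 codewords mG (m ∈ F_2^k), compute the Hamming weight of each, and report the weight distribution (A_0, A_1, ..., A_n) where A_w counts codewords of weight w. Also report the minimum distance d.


Weight distribution: A_0 = 1, A_2 = 1, A_3 = 1, A_5 = 1. Minimum distance d = 2.

Enumerate all 2^2 = 4 messages m ∈ F_2^2.
For each, compute codeword c = mG in F_2^7, then tally its weight.
  m = 00 → c = 0000000, weight = 0.
  m = 10 → c = 1101101, weight = 5.
  m = 01 → c = 0100101, weight = 3.
  m = 11 → c = 1001000, weight = 2.
Tally weights:
  weight 0: 1 codewords.
  weight 2: 1 codewords.
  weight 3: 1 codewords.
  weight 5: 1 codewords.
Minimum distance d = smallest w > 0 with A_w > 0 = 2.
Sanity: Σ A_w = 4 = 2^2 = 4 ✓.


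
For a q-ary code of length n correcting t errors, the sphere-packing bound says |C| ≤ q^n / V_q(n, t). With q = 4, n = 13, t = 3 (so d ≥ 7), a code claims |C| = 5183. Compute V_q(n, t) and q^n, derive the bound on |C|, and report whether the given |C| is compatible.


V_q(n, t) = 8464, q^n = 67108864, Hamming bound = 7928, |C| = 5183 ≤ bound (satisfied).

Step 1: Compute V_q(n, t) = Σ_{j=0}^3 C(n, j) (q−1)^j.
  j = 0: C(13,0)·(3)^0 = 1·1 = 1.
  j = 1: C(13,1)·(3)^1 = 13·3 = 39.
  j = 2: C(13,2)·(3)^2 = 78·9 = 702.
  j = 3: C(13,3)·(3)^3 = 286·27 = 7722.
  V_q(n, t) = 1 + 39 + 702 + 7722 = 8464.
Step 2: q^n = 4^13 = 67108864.
Step 3: Hamming bound ⌊q^n / V_q(n,t)⌋ = ⌊67108864/8464⌋ = 7928.
Step 4: Compare |C| = 5183 to 7928: satisfied.
The claimed |C| lies below the Hamming bound.


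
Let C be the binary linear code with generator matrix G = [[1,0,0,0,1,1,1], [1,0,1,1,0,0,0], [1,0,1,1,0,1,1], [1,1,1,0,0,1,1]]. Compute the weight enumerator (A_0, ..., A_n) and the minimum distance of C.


Weight distribution: A_0 = 1, A_2 = 3, A_3 = 4, A_4 = 3, A_5 = 4, A_6 = 1. Minimum distance d = 2.

Enumerate all 2^4 = 16 messages m ∈ F_2^4.
For each, compute codeword c = mG in F_2^7, then tally its weight.
  m = 0000 → c = 0000000, weight = 0.
  m = 1000 → c = 1000111, weight = 4.
  m = 0100 → c = 1011000, weight = 3.
  m = 1100 → c = 0011111, weight = 5.
  m = 0010 → c = 1011011, weight = 5.
  m = 1010 → c = 0011100, weight = 3.
  m = 0110 → c = 0000011, weight = 2.
  m = 1110 → c = 1000100, weight = 2.
  m = 0001 → c = 1110011, weight = 5.
  m = 1001 → c = 0110100, weight = 3.
  m = 0101 → c = 0101011, weight = 4.
  m = 1101 → c = 1101100, weight = 4.
  m = 0011 → c = 0101000, weight = 2.
  m = 1011 → c = 1101111, weight = 6.
  m = 0111 → c = 1110000, weight = 3.
  m = 1111 → c = 0110111, weight = 5.
Tally weights:
  weight 0: 1 codewords.
  weight 2: 3 codewords.
  weight 3: 4 codewords.
  weight 4: 3 codewords.
  weight 5: 4 codewords.
  weight 6: 1 codewords.
Minimum distance d = smallest w > 0 with A_w > 0 = 2.
Sanity: Σ A_w = 16 = 2^4 = 16 ✓.


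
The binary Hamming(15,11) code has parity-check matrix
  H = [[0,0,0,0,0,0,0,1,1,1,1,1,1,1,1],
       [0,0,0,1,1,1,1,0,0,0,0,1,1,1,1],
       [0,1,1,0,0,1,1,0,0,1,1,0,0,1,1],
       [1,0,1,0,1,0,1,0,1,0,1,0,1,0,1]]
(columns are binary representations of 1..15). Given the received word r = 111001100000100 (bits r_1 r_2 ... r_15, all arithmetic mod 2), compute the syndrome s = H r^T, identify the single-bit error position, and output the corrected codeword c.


s = (1, 1, 0, 0)^T, error position = 12, corrected codeword c = 111001100001100

Compute s = H r^T mod 2 one row at a time:
  s_1 = 0 + 0 + 0 + 0 + 0 + 1 + 0 + 0 = 1 ≡ 1 (mod 2).
  s_2 = 0 + 0 + 1 + 1 + 0 + 1 + 0 + 0 = 3 ≡ 1 (mod 2).
  s_3 = 1 + 1 + 1 + 1 + 0 + 0 + 0 + 0 = 4 ≡ 0 (mod 2).
  s_4 = 1 + 1 + 0 + 1 + 0 + 0 + 1 + 0 = 4 ≡ 0 (mod 2).
s = (1, 1, 0, 0)^T — this equals column 12 of H (binary 1100), so error is at position 12.
Correct: flip bit 12 of r = 111001100000100 to get c = 111001100001100.


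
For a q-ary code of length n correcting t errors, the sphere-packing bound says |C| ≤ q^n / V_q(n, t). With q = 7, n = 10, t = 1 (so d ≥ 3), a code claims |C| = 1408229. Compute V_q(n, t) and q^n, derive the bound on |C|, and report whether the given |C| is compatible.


V_q(n, t) = 61, q^n = 282475249, Hamming bound = 4630741, |C| = 1408229 ≤ bound (satisfied).

Step 1: Compute V_q(n, t) = Σ_{j=0}^1 C(n, j) (q−1)^j.
  j = 0: C(10,0)·(6)^0 = 1·1 = 1.
  j = 1: C(10,1)·(6)^1 = 10·6 = 60.
  V_q(n, t) = 1 + 60 = 61.
Step 2: q^n = 7^10 = 282475249.
Step 3: Hamming bound ⌊q^n / V_q(n,t)⌋ = ⌊282475249/61⌋ = 4630741.
Step 4: Compare |C| = 1408229 to 4630741: satisfied.
The claimed |C| lies below the Hamming bound.


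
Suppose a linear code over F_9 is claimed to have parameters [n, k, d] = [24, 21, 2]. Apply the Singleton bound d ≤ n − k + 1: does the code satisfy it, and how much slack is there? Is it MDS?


Singleton RHS = n − k + 1 = 4, slack = 2, bound satisfied, not MDS.

Singleton bound: d ≤ n − k + 1.
Here n = 24, k = 21, so n − k + 1 = 4.
Given d = 2, check d ≤ 4: YES.
Slack = (n − k + 1) − d = 2.
The code is NOT MDS (slack = 2 > 0).
Description: the claimed parameters are [24, 21, 2]_9; such a code would be non-MDS.


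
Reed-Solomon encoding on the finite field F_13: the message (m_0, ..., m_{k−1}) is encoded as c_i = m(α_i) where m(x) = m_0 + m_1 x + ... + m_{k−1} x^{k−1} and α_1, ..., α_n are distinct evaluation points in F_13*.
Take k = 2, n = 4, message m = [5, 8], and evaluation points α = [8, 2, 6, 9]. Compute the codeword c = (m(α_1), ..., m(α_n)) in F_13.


c = [4, 8, 1, 12]

Message polynomial: m(x) = 5 + 8·x (mod 13).
For each evaluation point α_i, compute m(α_i) mod 13:
  α_1 = 8: Horner steps 8 → 4, so m(8) = 4.
  α_2 = 2: Horner steps 8 → 8, so m(2) = 8.
  α_3 = 6: Horner steps 8 → 1, so m(6) = 1.
  α_4 = 9: Horner steps 8 → 12, so m(9) = 12.
Codeword c = [4, 8, 1, 12] ∈ F_13^4.


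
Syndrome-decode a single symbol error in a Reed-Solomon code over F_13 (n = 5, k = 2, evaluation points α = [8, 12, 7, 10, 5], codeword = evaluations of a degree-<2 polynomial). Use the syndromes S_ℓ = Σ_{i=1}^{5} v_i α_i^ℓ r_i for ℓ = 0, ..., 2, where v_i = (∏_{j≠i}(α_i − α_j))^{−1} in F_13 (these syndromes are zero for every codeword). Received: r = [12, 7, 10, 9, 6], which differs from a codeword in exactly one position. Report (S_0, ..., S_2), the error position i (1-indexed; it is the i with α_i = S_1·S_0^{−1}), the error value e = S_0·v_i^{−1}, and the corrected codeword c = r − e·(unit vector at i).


S = (9, 12, 3), error at position 4, error magnitude e = 6, c = [12, 7, 10, 3, 6].

Step 1: column multipliers v_i = (∏_{j≠i}(α_i − α_j))^{−1} mod 13.
  i = 1 (α = 8): (8−12)(8−7)(8−10)(8−5) = (−4)·1·(−2)·3 = 24 ≡ 11, so v_1 = 11^{−1} = 6 (mod 13).
  i = 2 (α = 12): (12−8)(12−7)(12−10)(12−5) = 4·5·2·7 = 280 ≡ 7, so v_2 = 7^{−1} = 2 (mod 13).
  i = 3 (α = 7): (7−8)(7−12)(7−10)(7−5) = (−1)·(−5)·(−3)·2 = −30 ≡ 9, so v_3 = 9^{−1} = 3 (mod 13).
  i = 4 (α = 10): (10−8)(10−12)(10−7)(10−5) = 2·(−2)·3·5 = −60 ≡ 5, so v_4 = 5^{−1} = 8 (mod 13).
  i = 5 (α = 5): (5−8)(5−12)(5−7)(5−10) = (−3)·(−7)·(−2)·(−5) = 210 ≡ 2, so v_5 = 2^{−1} = 7 (mod 13).
  v = [6, 2, 3, 8, 7].
Step 2: syndromes of r = [12, 7, 10, 9, 6] (all sums mod 13).
  S_0 = Σ v_i r_i = 6·12 + 2·7 + 3·10 + 8·9 + 7·6 = 230 ≡ 9.
  S_1 = Σ v_i α_i r_i = 6·8·12 + 2·12·7 + 3·7·10 + 8·10·9 + 7·5·6 = 1884 ≡ 12.
  α_i^2 mod 13 = [12, 1, 10, 9, 12].
  S_2 = Σ v_i α_i^2 r_i = 6·12·12 + 2·1·7 + 3·10·10 + 8·9·9 + 7·12·6 = 2330 ≡ 3.
  S = (9, 12, 3) ≠ 0, so r is not a codeword (an error is present).
Step 3: locate the error. For a single error e at position i, S_ℓ = v_i·e·α_i^ℓ, so α_err = S_1/S_0.
  S_0^{−1} = 9^{−1} = 3 (mod 13), so α_err = 12·3 = 36 ≡ 10 = α_4. Error position i = 4.
  Consistency check: S_2/S_1 = 3·12 = 36 ≡ 10 = α_err ✓ (single-error assumption holds).
Step 4: error magnitude e = S_0/v_4 = S_0·∏_{j≠4}(α_4 − α_j) = 9·5 = 45 ≡ 6 (mod 13).
Step 5: correct position 4: c_4 = r_4 − e = 9 − 6 ≡ 3 (mod 13). Hence c = [12, 7, 10, 3, 6].
  Check: interpolating c through the α_i gives m(x) = 9 + 2·x (degree < 2) with m(α_i) = c_i for every i, so c is indeed a codeword.


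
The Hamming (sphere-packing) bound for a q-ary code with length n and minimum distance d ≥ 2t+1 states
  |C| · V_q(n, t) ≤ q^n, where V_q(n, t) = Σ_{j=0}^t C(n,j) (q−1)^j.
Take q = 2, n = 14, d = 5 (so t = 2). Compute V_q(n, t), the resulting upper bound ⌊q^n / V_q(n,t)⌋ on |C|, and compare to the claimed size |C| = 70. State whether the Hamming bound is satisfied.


V_q(n, t) = 106, q^n = 16384, Hamming bound = 154, |C| = 70 ≤ bound (satisfied).

Step 1: Compute V_q(n, t) = Σ_{j=0}^2 C(n, j) (q−1)^j.
  j = 0: C(14,0)·(1)^0 = 1·1 = 1.
  j = 1: C(14,1)·(1)^1 = 14·1 = 14.
  j = 2: C(14,2)·(1)^2 = 91·1 = 91.
  V_q(n, t) = 1 + 14 + 91 = 106.
Step 2: q^n = 2^14 = 16384.
Step 3: Hamming bound ⌊q^n / V_q(n,t)⌋ = ⌊16384/106⌋ = 154.
Step 4: Compare |C| = 70 to 154: satisfied.
The claimed |C| lies below the Hamming bound.


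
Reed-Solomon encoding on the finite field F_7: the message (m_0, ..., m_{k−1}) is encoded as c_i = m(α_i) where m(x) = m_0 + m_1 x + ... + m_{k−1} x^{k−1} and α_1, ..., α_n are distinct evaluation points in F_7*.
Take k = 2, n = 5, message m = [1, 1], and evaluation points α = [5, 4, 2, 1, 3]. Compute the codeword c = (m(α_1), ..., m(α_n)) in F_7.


c = [6, 5, 3, 2, 4]

Message polynomial: m(x) = 1 + 1·x (mod 7).
For each evaluation point α_i, compute m(α_i) mod 7:
  α_1 = 5: Horner steps 1 → 6, so m(5) = 6.
  α_2 = 4: Horner steps 1 → 5, so m(4) = 5.
  α_3 = 2: Horner steps 1 → 3, so m(2) = 3.
  α_4 = 1: Horner steps 1 → 2, so m(1) = 2.
  α_5 = 3: Horner steps 1 → 4, so m(3) = 4.
Codeword c = [6, 5, 3, 2, 4] ∈ F_7^5.


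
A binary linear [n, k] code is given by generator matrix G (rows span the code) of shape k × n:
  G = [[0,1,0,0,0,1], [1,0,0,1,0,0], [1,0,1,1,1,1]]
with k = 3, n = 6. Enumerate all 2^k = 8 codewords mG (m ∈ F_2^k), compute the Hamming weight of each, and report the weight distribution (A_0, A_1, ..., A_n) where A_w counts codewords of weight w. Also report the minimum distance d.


Weight distribution: A_0 = 1, A_2 = 2, A_3 = 2, A_4 = 1, A_5 = 2. Minimum distance d = 2.

Enumerate all 2^3 = 8 messages m ∈ F_2^3.
For each, compute codeword c = mG in F_2^6, then tally its weight.
  m = 000 → c = 000000, weight = 0.
  m = 100 → c = 010001, weight = 2.
  m = 010 → c = 100100, weight = 2.
  m = 110 → c = 110101, weight = 4.
  m = 001 → c = 101111, weight = 5.
  m = 101 → c = 111110, weight = 5.
  m = 011 → c = 001011, weight = 3.
  m = 111 → c = 011010, weight = 3.
Tally weights:
  weight 0: 1 codewords.
  weight 2: 2 codewords.
  weight 3: 2 codewords.
  weight 4: 1 codewords.
  weight 5: 2 codewords.
Minimum distance d = smallest w > 0 with A_w > 0 = 2.
Sanity: Σ A_w = 8 = 2^3 = 8 ✓.


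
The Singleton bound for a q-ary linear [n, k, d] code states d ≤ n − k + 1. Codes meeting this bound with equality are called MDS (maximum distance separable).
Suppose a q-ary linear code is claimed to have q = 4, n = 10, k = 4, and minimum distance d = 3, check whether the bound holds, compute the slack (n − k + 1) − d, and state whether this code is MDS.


Singleton RHS = n − k + 1 = 7, slack = 4, bound satisfied, not MDS.

Singleton bound: d ≤ n − k + 1.
Here n = 10, k = 4, so n − k + 1 = 7.
Given d = 3, check d ≤ 7: YES.
Slack = (n − k + 1) − d = 4.
The code is NOT MDS (slack = 4 > 0).
Description: the claimed parameters are [10, 4, 3]_4; such a code would be non-MDS.


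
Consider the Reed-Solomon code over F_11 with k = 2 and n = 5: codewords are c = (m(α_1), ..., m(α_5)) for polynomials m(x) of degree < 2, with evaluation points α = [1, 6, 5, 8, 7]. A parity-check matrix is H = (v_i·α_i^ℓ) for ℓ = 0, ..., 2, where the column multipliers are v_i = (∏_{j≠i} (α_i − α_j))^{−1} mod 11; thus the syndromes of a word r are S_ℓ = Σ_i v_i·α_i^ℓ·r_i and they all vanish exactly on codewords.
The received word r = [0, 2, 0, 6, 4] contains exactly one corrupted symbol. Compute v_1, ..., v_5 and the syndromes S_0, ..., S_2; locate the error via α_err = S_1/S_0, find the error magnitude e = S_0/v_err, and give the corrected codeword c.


S = (2, 2, 2), error at position 1, error magnitude e = 8, c = [3, 2, 0, 6, 4].

Step 1: column multipliers v_i = (∏_{j≠i}(α_i − α_j))^{−1} mod 11.
  i = 1 (α = 1): (1−6)(1−5)(1−8)(1−7) = (−5)·(−4)·(−7)·(−6) = 840 ≡ 4, so v_1 = 4^{−1} = 3 (mod 11).
  i = 2 (α = 6): (6−1)(6−5)(6−8)(6−7) = 5·1·(−2)·(−1) = 10 ≡ 10, so v_2 = 10^{−1} = 10 (mod 11).
  i = 3 (α = 5): (5−1)(5−6)(5−8)(5−7) = 4·(−1)·(−3)·(−2) = −24 ≡ 9, so v_3 = 9^{−1} = 5 (mod 11).
  i = 4 (α = 8): (8−1)(8−6)(8−5)(8−7) = 7·2·3·1 = 42 ≡ 9, so v_4 = 9^{−1} = 5 (mod 11).
  i = 5 (α = 7): (7−1)(7−6)(7−5)(7−8) = 6·1·2·(−1) = −12 ≡ 10, so v_5 = 10^{−1} = 10 (mod 11).
  v = [3, 10, 5, 5, 10].
Step 2: syndromes of r = [0, 2, 0, 6, 4] (all sums mod 11).
  S_0 = Σ v_i r_i = 3·0 + 10·2 + 5·0 + 5·6 + 10·4 = 90 ≡ 2.
  S_1 = Σ v_i α_i r_i = 3·1·0 + 10·6·2 + 5·5·0 + 5·8·6 + 10·7·4 = 640 ≡ 2.
  α_i^2 mod 11 = [1, 3, 3, 9, 5].
  S_2 = Σ v_i α_i^2 r_i = 3·1·0 + 10·3·2 + 5·3·0 + 5·9·6 + 10·5·4 = 530 ≡ 2.
  S = (2, 2, 2) ≠ 0, so r is not a codeword (an error is present).
Step 3: locate the error. For a single error e at position i, S_ℓ = v_i·e·α_i^ℓ, so α_err = S_1/S_0.
  S_0^{−1} = 2^{−1} = 6 (mod 11), so α_err = 2·6 = 12 ≡ 1 = α_1. Error position i = 1.
  Consistency check: S_2/S_1 = 2·6 = 12 ≡ 1 = α_err ✓ (single-error assumption holds).
Step 4: error magnitude e = S_0/v_1 = S_0·∏_{j≠1}(α_1 − α_j) = 2·4 = 8 ≡ 8 (mod 11).
Step 5: correct position 1: c_1 = r_1 − e = 0 − 8 ≡ 3 (mod 11). Hence c = [3, 2, 0, 6, 4].
  Check: interpolating c through the α_i gives m(x) = 1 + 2·x (degree < 2) with m(α_i) = c_i for every i, so c is indeed a codeword.


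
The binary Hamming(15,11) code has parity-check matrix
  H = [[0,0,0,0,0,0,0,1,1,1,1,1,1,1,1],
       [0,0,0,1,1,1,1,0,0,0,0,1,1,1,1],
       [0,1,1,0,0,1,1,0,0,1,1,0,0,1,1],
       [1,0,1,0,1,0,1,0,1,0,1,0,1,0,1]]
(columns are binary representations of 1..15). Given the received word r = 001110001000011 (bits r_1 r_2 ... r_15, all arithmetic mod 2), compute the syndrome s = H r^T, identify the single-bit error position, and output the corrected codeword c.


s = (1, 0, 1, 0)^T, error position = 10, corrected codeword c = 001110001100011

Compute s = H r^T mod 2 one row at a time:
  s_1 = 0 + 1 + 0 + 0 + 0 + 0 + 1 + 1 = 3 ≡ 1 (mod 2).
  s_2 = 1 + 1 + 0 + 0 + 0 + 0 + 1 + 1 = 4 ≡ 0 (mod 2).
  s_3 = 0 + 1 + 0 + 0 + 0 + 0 + 1 + 1 = 3 ≡ 1 (mod 2).
  s_4 = 0 + 1 + 1 + 0 + 1 + 0 + 0 + 1 = 4 ≡ 0 (mod 2).
s = (1, 0, 1, 0)^T — this equals column 10 of H (binary 1010), so error is at position 10.
Correct: flip bit 10 of r = 001110001000011 to get c = 001110001100011.


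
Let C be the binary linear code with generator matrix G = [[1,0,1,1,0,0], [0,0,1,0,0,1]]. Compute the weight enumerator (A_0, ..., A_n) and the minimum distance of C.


Weight distribution: A_0 = 1, A_2 = 1, A_3 = 2. Minimum distance d = 2.

Enumerate all 2^2 = 4 messages m ∈ F_2^2.
For each, compute codeword c = mG in F_2^6, then tally its weight.
  m = 00 → c = 000000, weight = 0.
  m = 10 → c = 101100, weight = 3.
  m = 01 → c = 001001, weight = 2.
  m = 11 → c = 100101, weight = 3.
Tally weights:
  weight 0: 1 codewords.
  weight 2: 1 codewords.
  weight 3: 2 codewords.
Minimum distance d = smallest w > 0 with A_w > 0 = 2.
Sanity: Σ A_w = 4 = 2^2 = 4 ✓.


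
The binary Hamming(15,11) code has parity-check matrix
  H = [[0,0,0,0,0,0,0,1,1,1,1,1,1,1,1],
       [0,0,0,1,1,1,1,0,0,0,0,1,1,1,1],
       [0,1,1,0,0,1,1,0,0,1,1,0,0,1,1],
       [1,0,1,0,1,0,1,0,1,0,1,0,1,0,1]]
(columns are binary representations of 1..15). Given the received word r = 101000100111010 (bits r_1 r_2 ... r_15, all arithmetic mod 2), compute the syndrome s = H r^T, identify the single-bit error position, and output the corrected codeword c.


s = (0, 1, 1, 0)^T, error position = 6, corrected codeword c = 101001100111010

Compute s = H r^T mod 2 one row at a time:
  s_1 = 0 + 0 + 1 + 1 + 1 + 0 + 1 + 0 = 4 ≡ 0 (mod 2).
  s_2 = 0 + 0 + 0 + 1 + 1 + 0 + 1 + 0 = 3 ≡ 1 (mod 2).
  s_3 = 0 + 1 + 0 + 1 + 1 + 1 + 1 + 0 = 5 ≡ 1 (mod 2).
  s_4 = 1 + 1 + 0 + 1 + 0 + 1 + 0 + 0 = 4 ≡ 0 (mod 2).
s = (0, 1, 1, 0)^T — this equals column 6 of H (binary 0110), so error is at position 6.
Correct: flip bit 6 of r = 101000100111010 to get c = 101001100111010.


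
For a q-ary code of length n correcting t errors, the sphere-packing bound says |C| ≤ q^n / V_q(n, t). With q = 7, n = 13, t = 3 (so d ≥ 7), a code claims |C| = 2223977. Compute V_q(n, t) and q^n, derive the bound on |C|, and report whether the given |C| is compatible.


V_q(n, t) = 64663, q^n = 96889010407, Hamming bound = 1498368, |C| = 2223977 > bound (violated).

Step 1: Compute V_q(n, t) = Σ_{j=0}^3 C(n, j) (q−1)^j.
  j = 0: C(13,0)·(6)^0 = 1·1 = 1.
  j = 1: C(13,1)·(6)^1 = 13·6 = 78.
  j = 2: C(13,2)·(6)^2 = 78·36 = 2808.
  j = 3: C(13,3)·(6)^3 = 286·216 = 61776.
  V_q(n, t) = 1 + 78 + 2808 + 61776 = 64663.
Step 2: q^n = 7^13 = 96889010407.
Step 3: Hamming bound ⌊q^n / V_q(n,t)⌋ = ⌊96889010407/64663⌋ = 1498368.
Step 4: Compare |C| = 2223977 to 1498368: violated.
The claimed |C| lies above the Hamming bound, so no 7-ary code of length 13 with d ≥ 7 can have 2223977 codewords.


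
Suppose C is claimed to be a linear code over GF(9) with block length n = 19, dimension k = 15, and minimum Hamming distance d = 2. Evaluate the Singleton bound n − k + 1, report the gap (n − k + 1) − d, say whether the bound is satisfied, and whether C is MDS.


Singleton RHS = n − k + 1 = 5, slack = 3, bound satisfied, not MDS.

Singleton bound: d ≤ n − k + 1.
Here n = 19, k = 15, so n − k + 1 = 5.
Given d = 2, check d ≤ 5: YES.
Slack = (n − k + 1) − d = 3.
The code is NOT MDS (slack = 3 > 0).
Description: the claimed parameters are [19, 15, 2]_9; such a code would be non-MDS.


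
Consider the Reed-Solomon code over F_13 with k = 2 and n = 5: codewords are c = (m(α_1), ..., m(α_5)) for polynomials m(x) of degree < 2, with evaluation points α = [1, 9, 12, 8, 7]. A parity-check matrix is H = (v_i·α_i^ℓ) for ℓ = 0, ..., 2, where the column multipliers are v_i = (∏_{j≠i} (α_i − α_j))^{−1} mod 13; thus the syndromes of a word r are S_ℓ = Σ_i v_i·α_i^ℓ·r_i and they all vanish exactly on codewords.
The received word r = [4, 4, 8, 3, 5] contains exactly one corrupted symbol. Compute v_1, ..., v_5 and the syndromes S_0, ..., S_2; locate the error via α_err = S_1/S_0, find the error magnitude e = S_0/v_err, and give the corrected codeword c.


S = (4, 10, 12), error at position 2, error magnitude e = 3, c = [4, 1, 8, 3, 5].

Step 1: column multipliers v_i = (∏_{j≠i}(α_i − α_j))^{−1} mod 13.
  i = 1 (α = 1): (1−9)(1−12)(1−8)(1−7) = (−8)·(−11)·(−7)·(−6) = 3696 ≡ 4, so v_1 = 4^{−1} = 10 (mod 13).
  i = 2 (α = 9): (9−1)(9−12)(9−8)(9−7) = 8·(−3)·1·2 = −48 ≡ 4, so v_2 = 4^{−1} = 10 (mod 13).
  i = 3 (α = 12): (12−1)(12−9)(12−8)(12−7) = 11·3·4·5 = 660 ≡ 10, so v_3 = 10^{−1} = 4 (mod 13).
  i = 4 (α = 8): (8−1)(8−9)(8−12)(8−7) = 7·(−1)·(−4)·1 = 28 ≡ 2, so v_4 = 2^{−1} = 7 (mod 13).
  i = 5 (α = 7): (7−1)(7−9)(7−12)(7−8) = 6·(−2)·(−5)·(−1) = −60 ≡ 5, so v_5 = 5^{−1} = 8 (mod 13).
  v = [10, 10, 4, 7, 8].
Step 2: syndromes of r = [4, 4, 8, 3, 5] (all sums mod 13).
  S_0 = Σ v_i r_i = 10·4 + 10·4 + 4·8 + 7·3 + 8·5 = 173 ≡ 4.
  S_1 = Σ v_i α_i r_i = 10·1·4 + 10·9·4 + 4·12·8 + 7·8·3 + 8·7·5 = 1232 ≡ 10.
  α_i^2 mod 13 = [1, 3, 1, 12, 10].
  S_2 = Σ v_i α_i^2 r_i = 10·1·4 + 10·3·4 + 4·1·8 + 7·12·3 + 8·10·5 = 844 ≡ 12.
  S = (4, 10, 12) ≠ 0, so r is not a codeword (an error is present).
Step 3: locate the error. For a single error e at position i, S_ℓ = v_i·e·α_i^ℓ, so α_err = S_1/S_0.
  S_0^{−1} = 4^{−1} = 10 (mod 13), so α_err = 10·10 = 100 ≡ 9 = α_2. Error position i = 2.
  Consistency check: S_2/S_1 = 12·4 = 48 ≡ 9 = α_err ✓ (single-error assumption holds).
Step 4: error magnitude e = S_0/v_2 = S_0·∏_{j≠2}(α_2 − α_j) = 4·4 = 16 ≡ 3 (mod 13).
Step 5: correct position 2: c_2 = r_2 − e = 4 − 3 ≡ 1 (mod 13). Hence c = [4, 1, 8, 3, 5].
  Check: interpolating c through the α_i gives m(x) = 6 + 11·x (degree < 2) with m(α_i) = c_i for every i, so c is indeed a codeword.


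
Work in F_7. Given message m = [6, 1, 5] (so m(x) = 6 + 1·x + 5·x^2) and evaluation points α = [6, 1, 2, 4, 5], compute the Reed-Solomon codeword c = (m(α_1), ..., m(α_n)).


c = [3, 5, 0, 6, 3]

Message polynomial: m(x) = 6 + 1·x + 5·x^2 (mod 7).
For each evaluation point α_i, compute m(α_i) mod 7:
  α_1 = 6: Horner steps 5 → 3 → 3, so m(6) = 3.
  α_2 = 1: Horner steps 5 → 6 → 5, so m(1) = 5.
  α_3 = 2: Horner steps 5 → 4 → 0, so m(2) = 0.
  α_4 = 4: Horner steps 5 → 0 → 6, so m(4) = 6.
  α_5 = 5: Horner steps 5 → 5 → 3, so m(5) = 3.
Codeword c = [3, 5, 0, 6, 3] ∈ F_7^5.


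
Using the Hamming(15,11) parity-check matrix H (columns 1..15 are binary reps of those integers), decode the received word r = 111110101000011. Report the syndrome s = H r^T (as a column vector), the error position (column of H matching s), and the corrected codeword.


s = (1, 1, 1, 0)^T, error position = 14, corrected codeword c = 111110101000001

Compute s = H r^T mod 2 one row at a time:
  s_1 = 0 + 1 + 0 + 0 + 0 + 0 + 1 + 1 = 3 ≡ 1 (mod 2).
  s_2 = 1 + 1 + 0 + 1 + 0 + 0 + 1 + 1 = 5 ≡ 1 (mod 2).
  s_3 = 1 + 1 + 0 + 1 + 0 + 0 + 1 + 1 = 5 ≡ 1 (mod 2).
  s_4 = 1 + 1 + 1 + 1 + 1 + 0 + 0 + 1 = 6 ≡ 0 (mod 2).
s = (1, 1, 1, 0)^T — this equals column 14 of H (binary 1110), so error is at position 14.
Correct: flip bit 14 of r = 111110101000011 to get c = 111110101000001.


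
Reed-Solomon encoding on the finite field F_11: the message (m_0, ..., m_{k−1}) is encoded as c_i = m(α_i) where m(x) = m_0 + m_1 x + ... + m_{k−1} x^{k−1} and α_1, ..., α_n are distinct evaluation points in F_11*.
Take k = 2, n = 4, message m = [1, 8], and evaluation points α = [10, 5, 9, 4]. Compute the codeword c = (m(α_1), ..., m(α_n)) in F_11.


c = [4, 8, 7, 0]

Message polynomial: m(x) = 1 + 8·x (mod 11).
For each evaluation point α_i, compute m(α_i) mod 11:
  α_1 = 10: Horner steps 8 → 4, so m(10) = 4.
  α_2 = 5: Horner steps 8 → 8, so m(5) = 8.
  α_3 = 9: Horner steps 8 → 7, so m(9) = 7.
  α_4 = 4: Horner steps 8 → 0, so m(4) = 0.
Codeword c = [4, 8, 7, 0] ∈ F_11^4.


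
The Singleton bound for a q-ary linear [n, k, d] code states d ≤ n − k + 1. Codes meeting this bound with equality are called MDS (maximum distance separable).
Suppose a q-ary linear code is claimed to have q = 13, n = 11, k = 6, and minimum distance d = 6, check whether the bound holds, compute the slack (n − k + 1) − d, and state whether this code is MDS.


Singleton RHS = n − k + 1 = 6, slack = 0, bound satisfied, MDS.

Singleton bound: d ≤ n − k + 1.
Here n = 11, k = 6, so n − k + 1 = 6.
Given d = 6, check d ≤ 6: YES.
Slack = (n − k + 1) − d = 0.
The code is MDS (slack = 0).
Description: the claimed parameters are [11, 6, 6]_13; such a code would be MDS (meets Singleton bound).


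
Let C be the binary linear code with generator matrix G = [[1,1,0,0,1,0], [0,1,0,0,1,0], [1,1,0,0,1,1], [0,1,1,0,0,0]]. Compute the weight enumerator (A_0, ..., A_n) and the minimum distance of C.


Weight distribution: A_0 = 1, A_1 = 2, A_2 = 4, A_3 = 6, A_4 = 3. Minimum distance d = 1.

Enumerate all 2^4 = 16 messages m ∈ F_2^4.
For each, compute codeword c = mG in F_2^6, then tally its weight.
  m = 0000 → c = 000000, weight = 0.
  m = 1000 → c = 110010, weight = 3.
  m = 0100 → c = 010010, weight = 2.
  m = 1100 → c = 100000, weight = 1.
  m = 0010 → c = 110011, weight = 4.
  m = 1010 → c = 000001, weight = 1.
  m = 0110 → c = 100001, weight = 2.
  m = 1110 → c = 010011, weight = 3.
  m = 0001 → c = 011000, weight = 2.
  m = 1001 → c = 101010, weight = 3.
  m = 0101 → c = 001010, weight = 2.
  m = 1101 → c = 111000, weight = 3.
  m = 0011 → c = 101011, weight = 4.
  m = 1011 → c = 011001, weight = 3.
  m = 0111 → c = 111001, weight = 4.
  m = 1111 → c = 001011, weight = 3.
Tally weights:
  weight 0: 1 codewords.
  weight 1: 2 codewords.
  weight 2: 4 codewords.
  weight 3: 6 codewords.
  weight 4: 3 codewords.
Minimum distance d = smallest w > 0 with A_w > 0 = 1.
Sanity: Σ A_w = 16 = 2^4 = 16 ✓.


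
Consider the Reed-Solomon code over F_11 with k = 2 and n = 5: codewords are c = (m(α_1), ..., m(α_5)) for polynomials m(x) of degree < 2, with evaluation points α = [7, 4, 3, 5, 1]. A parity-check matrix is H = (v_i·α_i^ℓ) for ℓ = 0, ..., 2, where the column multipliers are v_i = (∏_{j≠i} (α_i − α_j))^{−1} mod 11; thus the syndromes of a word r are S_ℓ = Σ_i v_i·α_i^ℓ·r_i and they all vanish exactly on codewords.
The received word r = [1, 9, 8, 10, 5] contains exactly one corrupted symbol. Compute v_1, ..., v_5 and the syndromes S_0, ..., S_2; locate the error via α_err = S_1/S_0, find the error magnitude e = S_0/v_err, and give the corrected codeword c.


S = (10, 10, 10), error at position 5, error magnitude e = 10, c = [1, 9, 8, 10, 6].

Step 1: column multipliers v_i = (∏_{j≠i}(α_i − α_j))^{−1} mod 11.
  i = 1 (α = 7): (7−4)(7−3)(7−5)(7−1) = 3·4·2·6 = 144 ≡ 1, so v_1 = 1^{−1} = 1 (mod 11).
  i = 2 (α = 4): (4−7)(4−3)(4−5)(4−1) = (−3)·1·(−1)·3 = 9 ≡ 9, so v_2 = 9^{−1} = 5 (mod 11).
  i = 3 (α = 3): (3−7)(3−4)(3−5)(3−1) = (−4)·(−1)·(−2)·2 = −16 ≡ 6, so v_3 = 6^{−1} = 2 (mod 11).
  i = 4 (α = 5): (5−7)(5−4)(5−3)(5−1) = (−2)·1·2·4 = −16 ≡ 6, so v_4 = 6^{−1} = 2 (mod 11).
  i = 5 (α = 1): (1−7)(1−4)(1−3)(1−5) = (−6)·(−3)·(−2)·(−4) = 144 ≡ 1, so v_5 = 1^{−1} = 1 (mod 11).
  v = [1, 5, 2, 2, 1].
Step 2: syndromes of r = [1, 9, 8, 10, 5] (all sums mod 11).
  S_0 = Σ v_i r_i = 1·1 + 5·9 + 2·8 + 2·10 + 1·5 = 87 ≡ 10.
  S_1 = Σ v_i α_i r_i = 1·7·1 + 5·4·9 + 2·3·8 + 2·5·10 + 1·1·5 = 340 ≡ 10.
  α_i^2 mod 11 = [5, 5, 9, 3, 1].
  S_2 = Σ v_i α_i^2 r_i = 1·5·1 + 5·5·9 + 2·9·8 + 2·3·10 + 1·1·5 = 439 ≡ 10.
  S = (10, 10, 10) ≠ 0, so r is not a codeword (an error is present).
Step 3: locate the error. For a single error e at position i, S_ℓ = v_i·e·α_i^ℓ, so α_err = S_1/S_0.
  S_0^{−1} = 10^{−1} = 10 (mod 11), so α_err = 10·10 = 100 ≡ 1 = α_5. Error position i = 5.
  Consistency check: S_2/S_1 = 10·10 = 100 ≡ 1 = α_err ✓ (single-error assumption holds).
Step 4: error magnitude e = S_0/v_5 = S_0·∏_{j≠5}(α_5 − α_j) = 10·1 = 10 ≡ 10 (mod 11).
Step 5: correct position 5: c_5 = r_5 − e = 5 − 10 ≡ 6 (mod 11). Hence c = [1, 9, 8, 10, 6].
  Check: interpolating c through the α_i gives m(x) = 5 + 1·x (degree < 2) with m(α_i) = c_i for every i, so c is indeed a codeword.


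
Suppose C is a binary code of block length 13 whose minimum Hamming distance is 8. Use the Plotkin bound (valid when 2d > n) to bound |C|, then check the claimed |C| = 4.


Plotkin bound M ≤ 4; given |C| = 4 ≤ bound (satisfied).

Check applicability: 2d = 16, n = 13.
2d − n = 3 > 0, so Plotkin applies.
Compute d/(2d−n) = 8/3 ≈ 2.6667.
⌊d/(2d−n)⌋ = 2.
Plotkin bound: M ≤ 2·2 = 4.
Given |C| = 4, check: satisfied.
This |C| is at the Plotkin bound.


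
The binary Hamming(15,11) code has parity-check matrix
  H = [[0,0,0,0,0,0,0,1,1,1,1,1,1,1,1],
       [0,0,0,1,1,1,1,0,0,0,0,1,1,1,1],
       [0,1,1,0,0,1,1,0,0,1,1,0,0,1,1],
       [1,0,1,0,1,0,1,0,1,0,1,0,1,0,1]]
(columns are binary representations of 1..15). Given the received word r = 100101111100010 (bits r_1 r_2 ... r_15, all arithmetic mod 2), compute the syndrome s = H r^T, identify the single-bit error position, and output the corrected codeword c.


s = (0, 0, 0, 1)^T, error position = 1, corrected codeword c = 000101111100010

Compute s = H r^T mod 2 one row at a time:
  s_1 = 1 + 1 + 1 + 0 + 0 + 0 + 1 + 0 = 4 ≡ 0 (mod 2).
  s_2 = 1 + 0 + 1 + 1 + 0 + 0 + 1 + 0 = 4 ≡ 0 (mod 2).
  s_3 = 0 + 0 + 1 + 1 + 1 + 0 + 1 + 0 = 4 ≡ 0 (mod 2).
  s_4 = 1 + 0 + 0 + 1 + 1 + 0 + 0 + 0 = 3 ≡ 1 (mod 2).
s = (0, 0, 0, 1)^T — this equals column 1 of H (binary 0001), so error is at position 1.
Correct: flip bit 1 of r = 100101111100010 to get c = 000101111100010.


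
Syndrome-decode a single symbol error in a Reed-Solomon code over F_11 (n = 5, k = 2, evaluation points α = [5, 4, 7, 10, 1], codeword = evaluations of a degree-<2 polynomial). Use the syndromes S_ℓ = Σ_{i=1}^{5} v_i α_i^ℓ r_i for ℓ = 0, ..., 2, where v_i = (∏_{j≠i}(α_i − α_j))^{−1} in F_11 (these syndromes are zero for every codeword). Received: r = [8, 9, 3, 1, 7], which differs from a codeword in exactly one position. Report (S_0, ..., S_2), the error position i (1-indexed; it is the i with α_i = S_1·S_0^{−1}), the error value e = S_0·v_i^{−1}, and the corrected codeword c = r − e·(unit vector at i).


S = (4, 5, 9), error at position 2, error magnitude e = 4, c = [8, 5, 3, 1, 7].

Step 1: column multipliers v_i = (∏_{j≠i}(α_i − α_j))^{−1} mod 11.
  i = 1 (α = 5): (5−4)(5−7)(5−10)(5−1) = 1·(−2)·(−5)·4 = 40 ≡ 7, so v_1 = 7^{−1} = 8 (mod 11).
  i = 2 (α = 4): (4−5)(4−7)(4−10)(4−1) = (−1)·(−3)·(−6)·3 = −54 ≡ 1, so v_2 = 1^{−1} = 1 (mod 11).
  i = 3 (α = 7): (7−5)(7−4)(7−10)(7−1) = 2·3·(−3)·6 = −108 ≡ 2, so v_3 = 2^{−1} = 6 (mod 11).
  i = 4 (α = 10): (10−5)(10−4)(10−7)(10−1) = 5·6·3·9 = 810 ≡ 7, so v_4 = 7^{−1} = 8 (mod 11).
  i = 5 (α = 1): (1−5)(1−4)(1−7)(1−10) = (−4)·(−3)·(−6)·(−9) = 648 ≡ 10, so v_5 = 10^{−1} = 10 (mod 11).
  v = [8, 1, 6, 8, 10].
Step 2: syndromes of r = [8, 9, 3, 1, 7] (all sums mod 11).
  S_0 = Σ v_i r_i = 8·8 + 1·9 + 6·3 + 8·1 + 10·7 = 169 ≡ 4.
  S_1 = Σ v_i α_i r_i = 8·5·8 + 1·4·9 + 6·7·3 + 8·10·1 + 10·1·7 = 632 ≡ 5.
  α_i^2 mod 11 = [3, 5, 5, 1, 1].
  S_2 = Σ v_i α_i^2 r_i = 8·3·8 + 1·5·9 + 6·5·3 + 8·1·1 + 10·1·7 = 405 ≡ 9.
  S = (4, 5, 9) ≠ 0, so r is not a codeword (an error is present).
Step 3: locate the error. For a single error e at position i, S_ℓ = v_i·e·α_i^ℓ, so α_err = S_1/S_0.
  S_0^{−1} = 4^{−1} = 3 (mod 11), so α_err = 5·3 = 15 ≡ 4 = α_2. Error position i = 2.
  Consistency check: S_2/S_1 = 9·9 = 81 ≡ 4 = α_err ✓ (single-error assumption holds).
Step 4: error magnitude e = S_0/v_2 = S_0·∏_{j≠2}(α_2 − α_j) = 4·1 = 4 ≡ 4 (mod 11).
Step 5: correct position 2: c_2 = r_2 − e = 9 − 4 ≡ 5 (mod 11). Hence c = [8, 5, 3, 1, 7].
  Check: interpolating c through the α_i gives m(x) = 4 + 3·x (degree < 2) with m(α_i) = c_i for every i, so c is indeed a codeword.


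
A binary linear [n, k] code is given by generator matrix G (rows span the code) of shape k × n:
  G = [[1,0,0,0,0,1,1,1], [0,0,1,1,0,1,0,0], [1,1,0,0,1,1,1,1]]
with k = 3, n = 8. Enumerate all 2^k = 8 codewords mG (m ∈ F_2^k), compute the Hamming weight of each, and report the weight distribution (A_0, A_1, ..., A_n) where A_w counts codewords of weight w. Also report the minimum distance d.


Weight distribution: A_0 = 1, A_2 = 1, A_3 = 1, A_4 = 1, A_5 = 2, A_6 = 1, A_7 = 1. Minimum distance d = 2.

Enumerate all 2^3 = 8 messages m ∈ F_2^3.
For each, compute codeword c = mG in F_2^8, then tally its weight.
  m = 000 → c = 00000000, weight = 0.
  m = 100 → c = 10000111, weight = 4.
  m = 010 → c = 00110100, weight = 3.
  m = 110 → c = 10110011, weight = 5.
  m = 001 → c = 11001111, weight = 6.
  m = 101 → c = 01001000, weight = 2.
  m = 011 → c = 11111011, weight = 7.
  m = 111 → c = 01111100, weight = 5.
Tally weights:
  weight 0: 1 codewords.
  weight 2: 1 codewords.
  weight 3: 1 codewords.
  weight 4: 1 codewords.
  weight 5: 2 codewords.
  weight 6: 1 codewords.
  weight 7: 1 codewords.
Minimum distance d = smallest w > 0 with A_w > 0 = 2.
Sanity: Σ A_w = 8 = 2^3 = 8 ✓.


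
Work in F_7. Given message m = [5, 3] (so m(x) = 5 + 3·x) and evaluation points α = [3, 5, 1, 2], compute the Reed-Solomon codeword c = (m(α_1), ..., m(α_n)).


c = [0, 6, 1, 4]

Message polynomial: m(x) = 5 + 3·x (mod 7).
For each evaluation point α_i, compute m(α_i) mod 7:
  α_1 = 3: Horner steps 3 → 0, so m(3) = 0.
  α_2 = 5: Horner steps 3 → 6, so m(5) = 6.
  α_3 = 1: Horner steps 3 → 1, so m(1) = 1.
  α_4 = 2: Horner steps 3 → 4, so m(2) = 4.
Codeword c = [0, 6, 1, 4] ∈ F_7^4.


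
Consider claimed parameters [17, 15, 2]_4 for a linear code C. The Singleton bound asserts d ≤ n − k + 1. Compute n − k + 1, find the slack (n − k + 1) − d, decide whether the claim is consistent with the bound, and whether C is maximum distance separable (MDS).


Singleton RHS = n − k + 1 = 3, slack = 1, bound satisfied, not MDS.

Singleton bound: d ≤ n − k + 1.
Here n = 17, k = 15, so n − k + 1 = 3.
Given d = 2, check d ≤ 3: YES.
Slack = (n − k + 1) − d = 1.
The code is NOT MDS (slack = 1 > 0).
Description: the claimed parameters are [17, 15, 2]_4; such a code would be non-MDS.


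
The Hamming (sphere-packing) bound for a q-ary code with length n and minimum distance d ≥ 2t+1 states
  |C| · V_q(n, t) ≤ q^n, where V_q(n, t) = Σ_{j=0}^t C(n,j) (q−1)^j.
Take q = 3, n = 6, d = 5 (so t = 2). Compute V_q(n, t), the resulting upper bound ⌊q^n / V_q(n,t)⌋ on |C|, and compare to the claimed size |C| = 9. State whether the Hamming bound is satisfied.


V_q(n, t) = 73, q^n = 729, Hamming bound = 9, |C| = 9 ≤ bound (satisfied).

Step 1: Compute V_q(n, t) = Σ_{j=0}^2 C(n, j) (q−1)^j.
  j = 0: C(6,0)·(2)^0 = 1·1 = 1.
  j = 1: C(6,1)·(2)^1 = 6·2 = 12.
  j = 2: C(6,2)·(2)^2 = 15·4 = 60.
  V_q(n, t) = 1 + 12 + 60 = 73.
Step 2: q^n = 3^6 = 729.
Step 3: Hamming bound ⌊q^n / V_q(n,t)⌋ = ⌊729/73⌋ = 9.
Step 4: Compare |C| = 9 to 9: satisfied.
The claimed |C| lies at the Hamming bound (tight).


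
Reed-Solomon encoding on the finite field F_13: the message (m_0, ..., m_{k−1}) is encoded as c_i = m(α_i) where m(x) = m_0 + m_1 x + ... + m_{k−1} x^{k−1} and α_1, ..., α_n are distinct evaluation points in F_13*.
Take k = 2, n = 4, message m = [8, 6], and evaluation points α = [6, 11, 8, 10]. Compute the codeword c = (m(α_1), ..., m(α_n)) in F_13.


c = [5, 9, 4, 3]

Message polynomial: m(x) = 8 + 6·x (mod 13).
For each evaluation point α_i, compute m(α_i) mod 13:
  α_1 = 6: Horner steps 6 → 5, so m(6) = 5.
  α_2 = 11: Horner steps 6 → 9, so m(11) = 9.
  α_3 = 8: Horner steps 6 → 4, so m(8) = 4.
  α_4 = 10: Horner steps 6 → 3, so m(10) = 3.
Codeword c = [5, 9, 4, 3] ∈ F_13^4.


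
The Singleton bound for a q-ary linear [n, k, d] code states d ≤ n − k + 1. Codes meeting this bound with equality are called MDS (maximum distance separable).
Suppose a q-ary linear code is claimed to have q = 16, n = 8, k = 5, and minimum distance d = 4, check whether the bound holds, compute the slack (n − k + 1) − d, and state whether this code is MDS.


Singleton RHS = n − k + 1 = 4, slack = 0, bound satisfied, MDS.

Singleton bound: d ≤ n − k + 1.
Here n = 8, k = 5, so n − k + 1 = 4.
Given d = 4, check d ≤ 4: YES.
Slack = (n − k + 1) − d = 0.
The code is MDS (slack = 0).
Description: the claimed parameters are [8, 5, 4]_16; such a code would be MDS (meets Singleton bound).


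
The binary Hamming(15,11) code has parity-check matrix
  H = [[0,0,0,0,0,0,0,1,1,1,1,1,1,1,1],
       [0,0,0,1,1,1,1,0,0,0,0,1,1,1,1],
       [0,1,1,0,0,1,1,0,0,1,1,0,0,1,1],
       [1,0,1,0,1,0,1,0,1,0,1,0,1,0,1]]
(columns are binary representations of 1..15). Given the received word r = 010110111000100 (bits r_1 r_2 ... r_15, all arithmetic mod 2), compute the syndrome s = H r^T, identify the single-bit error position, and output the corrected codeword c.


s = (1, 0, 0, 0)^T, error position = 8, corrected codeword c = 010110101000100

Compute s = H r^T mod 2 one row at a time:
  s_1 = 1 + 1 + 0 + 0 + 0 + 1 + 0 + 0 = 3 ≡ 1 (mod 2).
  s_2 = 1 + 1 + 0 + 1 + 0 + 1 + 0 + 0 = 4 ≡ 0 (mod 2).
  s_3 = 1 + 0 + 0 + 1 + 0 + 0 + 0 + 0 = 2 ≡ 0 (mod 2).
  s_4 = 0 + 0 + 1 + 1 + 1 + 0 + 1 + 0 = 4 ≡ 0 (mod 2).
s = (1, 0, 0, 0)^T — this equals column 8 of H (binary 1000), so error is at position 8.
Correct: flip bit 8 of r = 010110111000100 to get c = 010110101000100.


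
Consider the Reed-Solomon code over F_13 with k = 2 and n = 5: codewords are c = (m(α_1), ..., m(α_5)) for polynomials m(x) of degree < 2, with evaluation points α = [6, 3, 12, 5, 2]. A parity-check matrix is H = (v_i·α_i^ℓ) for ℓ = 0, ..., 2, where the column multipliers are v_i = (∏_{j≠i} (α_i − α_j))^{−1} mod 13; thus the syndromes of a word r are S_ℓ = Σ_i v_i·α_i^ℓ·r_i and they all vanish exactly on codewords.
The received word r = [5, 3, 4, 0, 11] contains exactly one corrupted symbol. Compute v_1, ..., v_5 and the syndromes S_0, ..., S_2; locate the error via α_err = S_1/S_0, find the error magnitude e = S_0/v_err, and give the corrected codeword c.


S = (6, 7, 6), error at position 3, error magnitude e = 8, c = [5, 3, 9, 0, 11].

Step 1: column multipliers v_i = (∏_{j≠i}(α_i − α_j))^{−1} mod 13.
  i = 1 (α = 6): (6−3)(6−12)(6−5)(6−2) = 3·(−6)·1·4 = −72 ≡ 6, so v_1 = 6^{−1} = 11 (mod 13).
  i = 2 (α = 3): (3−6)(3−12)(3−5)(3−2) = (−3)·(−9)·(−2)·1 = −54 ≡ 11, so v_2 = 11^{−1} = 6 (mod 13).
  i = 3 (α = 12): (12−6)(12−3)(12−5)(12−2) = 6·9·7·10 = 3780 ≡ 10, so v_3 = 10^{−1} = 4 (mod 13).
  i = 4 (α = 5): (5−6)(5−3)(5−12)(5−2) = (−1)·2·(−7)·3 = 42 ≡ 3, so v_4 = 3^{−1} = 9 (mod 13).
  i = 5 (α = 2): (2−6)(2−3)(2−12)(2−5) = (−4)·(−1)·(−10)·(−3) = 120 ≡ 3, so v_5 = 3^{−1} = 9 (mod 13).
  v = [11, 6, 4, 9, 9].
Step 2: syndromes of r = [5, 3, 4, 0, 11] (all sums mod 13).
  S_0 = Σ v_i r_i = 11·5 + 6·3 + 4·4 + 9·0 + 9·11 = 188 ≡ 6.
  S_1 = Σ v_i α_i r_i = 11·6·5 + 6·3·3 + 4·12·4 + 9·5·0 + 9·2·11 = 774 ≡ 7.
  α_i^2 mod 13 = [10, 9, 1, 12, 4].
  S_2 = Σ v_i α_i^2 r_i = 11·10·5 + 6·9·3 + 4·1·4 + 9·12·0 + 9·4·11 = 1124 ≡ 6.
  S = (6, 7, 6) ≠ 0, so r is not a codeword (an error is present).
Step 3: locate the error. For a single error e at position i, S_ℓ = v_i·e·α_i^ℓ, so α_err = S_1/S_0.
  S_0^{−1} = 6^{−1} = 11 (mod 13), so α_err = 7·11 = 77 ≡ 12 = α_3. Error position i = 3.
  Consistency check: S_2/S_1 = 6·2 = 12 ≡ 12 = α_err ✓ (single-error assumption holds).
Step 4: error magnitude e = S_0/v_3 = S_0·∏_{j≠3}(α_3 − α_j) = 6·10 = 60 ≡ 8 (mod 13).
Step 5: correct position 3: c_3 = r_3 − e = 4 − 8 ≡ 9 (mod 13). Hence c = [5, 3, 9, 0, 11].
  Check: interpolating c through the α_i gives m(x) = 1 + 5·x (degree < 2) with m(α_i) = c_i for every i, so c is indeed a codeword.
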